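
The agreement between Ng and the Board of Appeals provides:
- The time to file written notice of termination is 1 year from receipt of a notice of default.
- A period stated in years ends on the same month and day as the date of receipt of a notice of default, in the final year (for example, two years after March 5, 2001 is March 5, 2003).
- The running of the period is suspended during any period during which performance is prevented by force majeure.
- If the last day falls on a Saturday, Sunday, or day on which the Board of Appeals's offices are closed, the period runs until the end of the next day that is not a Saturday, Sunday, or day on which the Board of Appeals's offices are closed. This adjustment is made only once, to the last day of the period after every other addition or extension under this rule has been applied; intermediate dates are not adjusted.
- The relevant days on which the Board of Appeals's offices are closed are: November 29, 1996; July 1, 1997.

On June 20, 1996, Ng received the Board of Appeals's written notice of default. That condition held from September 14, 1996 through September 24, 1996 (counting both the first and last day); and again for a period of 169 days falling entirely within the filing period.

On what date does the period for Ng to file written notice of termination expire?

December 17, 1997

1 year after June 20, 1996 is June 20, 1997.
From September 14, 1996 through September 24, 1996 inclusive is 11 days; tolling adds 11 days: June 20, 1997 + 11 days = July 1, 1997.
Tolling adds 169 days: July 1, 1997 + 169 days = December 17, 1997.
December 17, 1997 is a Wednesday and not a day on which the Board of Appeals's offices are closed, so no extension applies.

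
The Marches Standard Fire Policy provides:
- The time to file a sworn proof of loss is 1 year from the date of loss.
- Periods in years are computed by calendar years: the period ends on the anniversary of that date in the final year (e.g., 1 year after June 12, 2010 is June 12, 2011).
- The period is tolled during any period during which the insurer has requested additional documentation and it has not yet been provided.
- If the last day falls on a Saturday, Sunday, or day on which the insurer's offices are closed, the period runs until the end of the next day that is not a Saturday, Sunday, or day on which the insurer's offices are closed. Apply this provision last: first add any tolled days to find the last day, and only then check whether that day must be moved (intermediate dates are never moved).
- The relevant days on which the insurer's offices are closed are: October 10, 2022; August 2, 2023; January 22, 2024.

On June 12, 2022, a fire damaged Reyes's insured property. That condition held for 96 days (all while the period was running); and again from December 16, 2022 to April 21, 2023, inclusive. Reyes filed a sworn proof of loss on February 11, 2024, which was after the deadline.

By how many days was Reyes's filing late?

19 days

1 year after June 12, 2022 is June 12, 2023.
Tolling adds 96 days: June 12, 2023 + 96 days = September 16, 2023.
From December 16, 2022 through April 21, 2023 inclusive is 127 days; tolling adds 127 days: September 16, 2023 + 127 days = January 21, 2024.
January 21, 2024 is Sunday; January 22, 2024 is a listed holiday. The next qualifying day is January 23, 2024.
The deadline is January 23, 2024; from January 23, 2024 to February 11, 2024 is 19 days.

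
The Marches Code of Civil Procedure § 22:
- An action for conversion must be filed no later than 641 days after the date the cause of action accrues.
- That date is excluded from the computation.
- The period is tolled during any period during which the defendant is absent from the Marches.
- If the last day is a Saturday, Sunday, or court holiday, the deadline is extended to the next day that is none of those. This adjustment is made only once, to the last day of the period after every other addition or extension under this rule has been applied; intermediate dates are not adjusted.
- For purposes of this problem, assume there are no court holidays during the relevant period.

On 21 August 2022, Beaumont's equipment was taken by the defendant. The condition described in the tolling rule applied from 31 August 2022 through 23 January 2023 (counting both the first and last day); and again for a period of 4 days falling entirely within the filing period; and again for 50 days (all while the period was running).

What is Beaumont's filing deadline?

641 days after 21 August 2022 is May 23, 2024.
From August 31, 2022 through January 23, 2023 inclusive is 146 days; tolling adds 146 days: May 23, 2024 + 146 days = October 16, 2024.
Tolling adds 4 days: October 16, 2024 + 4 days = October 20, 2024.
Tolling adds 50 days: October 20, 2024 + 50 days = December 9, 2024.
December 9, 2024 is a Monday and not a court holiday, so no extension applies.

December 9, 2024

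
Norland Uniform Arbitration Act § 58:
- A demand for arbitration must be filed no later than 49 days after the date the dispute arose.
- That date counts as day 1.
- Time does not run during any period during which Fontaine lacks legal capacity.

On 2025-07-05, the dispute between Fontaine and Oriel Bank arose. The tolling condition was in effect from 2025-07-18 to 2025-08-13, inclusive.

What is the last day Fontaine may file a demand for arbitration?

September 18, 2025

Counting 2025-07-05 as day 1, day 49 is August 22, 2025.
From July 18, 2025 through August 13, 2025 inclusive is 27 days; tolling adds 27 days: August 22, 2025 + 27 days = September 18, 2025.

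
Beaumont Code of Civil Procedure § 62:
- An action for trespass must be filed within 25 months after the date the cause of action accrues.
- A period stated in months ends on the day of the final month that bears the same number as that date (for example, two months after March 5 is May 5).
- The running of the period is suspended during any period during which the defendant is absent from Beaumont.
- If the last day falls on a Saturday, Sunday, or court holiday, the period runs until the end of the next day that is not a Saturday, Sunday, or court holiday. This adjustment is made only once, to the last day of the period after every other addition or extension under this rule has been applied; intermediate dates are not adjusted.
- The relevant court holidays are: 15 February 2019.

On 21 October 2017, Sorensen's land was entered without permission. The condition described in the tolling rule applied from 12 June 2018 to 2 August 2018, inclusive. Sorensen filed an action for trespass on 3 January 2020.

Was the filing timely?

Yes

25 months after 21 October 2017 is November 21, 2019.
From June 12, 2018 through August 2, 2018 inclusive is 52 days; tolling adds 52 days: November 21, 2019 + 52 days = January 12, 2020.
January 12, 2020 is Sunday. The next qualifying day is January 13, 2020.
The deadline is January 13, 2020; the filing on January 3, 2020 is on or before that date.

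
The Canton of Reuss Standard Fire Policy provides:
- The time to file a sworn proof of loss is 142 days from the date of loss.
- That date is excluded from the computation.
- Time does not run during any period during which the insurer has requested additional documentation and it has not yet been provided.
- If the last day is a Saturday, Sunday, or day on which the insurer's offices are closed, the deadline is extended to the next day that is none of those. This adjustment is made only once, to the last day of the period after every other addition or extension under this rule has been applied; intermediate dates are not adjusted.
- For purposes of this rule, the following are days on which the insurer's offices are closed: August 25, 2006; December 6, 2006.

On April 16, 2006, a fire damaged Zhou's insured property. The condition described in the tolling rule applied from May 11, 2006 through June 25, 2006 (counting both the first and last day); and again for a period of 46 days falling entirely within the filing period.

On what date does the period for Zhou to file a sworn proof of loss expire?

December 7, 2006

142 days after April 16, 2006 is September 5, 2006.
From May 11, 2006 through June 25, 2006 inclusive is 46 days; tolling adds 46 days: September 5, 2006 + 46 days = October 21, 2006.
Tolling adds 46 days: October 21, 2006 + 46 days = December 6, 2006.
December 6, 2006 is a listed holiday. The next qualifying day is December 7, 2006.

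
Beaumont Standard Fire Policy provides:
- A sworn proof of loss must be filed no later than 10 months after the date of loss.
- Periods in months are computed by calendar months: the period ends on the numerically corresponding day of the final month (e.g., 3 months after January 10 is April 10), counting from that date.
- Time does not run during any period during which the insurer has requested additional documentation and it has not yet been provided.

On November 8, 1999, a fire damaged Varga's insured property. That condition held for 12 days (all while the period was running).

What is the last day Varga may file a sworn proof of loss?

September 20, 2000

10 months after November 8, 1999 is September 8, 2000.
Tolling adds 12 days: September 8, 2000 + 12 days = September 20, 2000.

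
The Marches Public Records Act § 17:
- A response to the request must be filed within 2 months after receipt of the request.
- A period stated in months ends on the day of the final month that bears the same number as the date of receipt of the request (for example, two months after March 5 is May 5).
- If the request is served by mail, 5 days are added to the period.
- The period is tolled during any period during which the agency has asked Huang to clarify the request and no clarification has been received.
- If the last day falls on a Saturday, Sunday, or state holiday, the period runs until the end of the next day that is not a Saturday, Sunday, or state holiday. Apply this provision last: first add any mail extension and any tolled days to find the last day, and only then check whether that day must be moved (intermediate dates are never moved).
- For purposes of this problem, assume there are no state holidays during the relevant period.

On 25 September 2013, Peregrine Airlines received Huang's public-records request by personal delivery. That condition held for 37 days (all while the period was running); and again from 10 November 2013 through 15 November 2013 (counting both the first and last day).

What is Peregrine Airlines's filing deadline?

January 7, 2014

2 months after 25 September 2013 is November 25, 2013.
Service was not by mail, so no mail extension applies.
Tolling adds 37 days: November 25, 2013 + 37 days = January 1, 2014.
From November 10, 2013 through November 15, 2013 inclusive is 6 days; tolling adds 6 days: January 1, 2014 + 6 days = January 7, 2014.
January 7, 2014 is a Tuesday and not a state holiday, so no extension applies.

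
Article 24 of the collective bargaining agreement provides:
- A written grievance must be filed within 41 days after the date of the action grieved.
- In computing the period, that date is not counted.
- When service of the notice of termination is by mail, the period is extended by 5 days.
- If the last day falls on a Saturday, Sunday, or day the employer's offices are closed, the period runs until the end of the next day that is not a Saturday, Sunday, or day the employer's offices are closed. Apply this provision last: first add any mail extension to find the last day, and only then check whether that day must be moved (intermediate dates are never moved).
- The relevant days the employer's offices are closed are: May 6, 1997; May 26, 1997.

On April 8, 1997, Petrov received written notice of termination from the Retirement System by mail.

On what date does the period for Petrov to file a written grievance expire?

41 days after April 8, 1997 is May 19, 1997.
Service was by mail, adding 5 days: May 19, 1997 + 5 days = May 24, 1997.
May 24, 1997 is Saturday; May 25, 1997 is Sunday; May 26, 1997 is a listed holiday. The next qualifying day is May 27, 1997.

May 27, 1997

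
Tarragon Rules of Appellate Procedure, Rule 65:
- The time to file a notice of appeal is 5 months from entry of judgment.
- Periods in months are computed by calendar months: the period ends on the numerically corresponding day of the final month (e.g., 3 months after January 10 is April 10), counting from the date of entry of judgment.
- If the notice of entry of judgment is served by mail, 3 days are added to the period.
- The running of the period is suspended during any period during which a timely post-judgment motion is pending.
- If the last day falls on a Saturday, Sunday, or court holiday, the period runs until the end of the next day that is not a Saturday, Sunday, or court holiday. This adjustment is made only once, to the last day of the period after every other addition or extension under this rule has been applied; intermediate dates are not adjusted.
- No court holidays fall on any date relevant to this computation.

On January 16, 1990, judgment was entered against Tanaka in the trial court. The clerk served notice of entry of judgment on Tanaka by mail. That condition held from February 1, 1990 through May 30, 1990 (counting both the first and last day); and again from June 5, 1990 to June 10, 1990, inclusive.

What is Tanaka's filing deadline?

October 22, 1990

5 months after January 16, 1990 is June 16, 1990.
Service was by mail, adding 3 days: June 16, 1990 + 3 days = June 19, 1990.
From February 1, 1990 through May 30, 1990 inclusive is 119 days; tolling adds 119 days: June 19, 1990 + 119 days = October 16, 1990.
From June 5, 1990 through June 10, 1990 inclusive is 6 days; tolling adds 6 days: October 16, 1990 + 6 days = October 22, 1990.
October 22, 1990 is a Monday and not a court holiday, so no extension applies.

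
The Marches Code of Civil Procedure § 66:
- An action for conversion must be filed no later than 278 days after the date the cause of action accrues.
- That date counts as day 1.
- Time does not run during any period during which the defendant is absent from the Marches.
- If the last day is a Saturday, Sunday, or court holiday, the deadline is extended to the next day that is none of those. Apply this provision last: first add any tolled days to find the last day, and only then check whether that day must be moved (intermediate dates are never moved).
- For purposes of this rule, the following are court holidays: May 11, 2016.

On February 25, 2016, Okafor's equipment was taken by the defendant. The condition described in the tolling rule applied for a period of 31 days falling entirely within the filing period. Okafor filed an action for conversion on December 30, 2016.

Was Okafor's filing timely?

No

Counting February 25, 2016 as day 1, day 278 is November 28, 2016.
Tolling adds 31 days: November 28, 2016 + 31 days = December 29, 2016.
December 29, 2016 is a Thursday and not a court holiday, so no extension applies.
The deadline is December 29, 2016; the filing on December 30, 2016 is after that date.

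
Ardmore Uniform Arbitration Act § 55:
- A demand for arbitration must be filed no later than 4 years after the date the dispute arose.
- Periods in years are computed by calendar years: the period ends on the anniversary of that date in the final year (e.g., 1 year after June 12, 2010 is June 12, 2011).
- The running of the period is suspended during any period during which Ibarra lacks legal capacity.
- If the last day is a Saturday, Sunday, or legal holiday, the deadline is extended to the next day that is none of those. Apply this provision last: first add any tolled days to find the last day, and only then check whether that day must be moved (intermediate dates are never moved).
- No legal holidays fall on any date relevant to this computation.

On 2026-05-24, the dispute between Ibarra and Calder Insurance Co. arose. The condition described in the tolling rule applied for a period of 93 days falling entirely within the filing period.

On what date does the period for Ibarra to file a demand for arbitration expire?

August 26, 2030

4 years after 2026-05-24 is May 24, 2030.
Tolling adds 93 days: May 24, 2030 + 93 days = August 25, 2030.
August 25, 2030 is Sunday. The next qualifying day is August 26, 2030.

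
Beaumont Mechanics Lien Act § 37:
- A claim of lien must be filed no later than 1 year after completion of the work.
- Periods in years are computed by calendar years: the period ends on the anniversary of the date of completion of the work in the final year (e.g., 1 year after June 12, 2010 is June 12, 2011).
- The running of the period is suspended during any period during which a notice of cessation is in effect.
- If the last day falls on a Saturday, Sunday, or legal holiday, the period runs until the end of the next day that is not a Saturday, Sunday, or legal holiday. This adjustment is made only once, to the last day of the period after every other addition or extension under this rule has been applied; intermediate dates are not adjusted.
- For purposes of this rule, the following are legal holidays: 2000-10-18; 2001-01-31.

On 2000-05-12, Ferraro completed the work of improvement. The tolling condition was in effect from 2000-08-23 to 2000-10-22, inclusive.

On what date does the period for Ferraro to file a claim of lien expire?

1 year after 2000-05-12 is May 12, 2001.
From August 23, 2000 through October 22, 2000 inclusive is 61 days; tolling adds 61 days: May 12, 2001 + 61 days = July 12, 2001.
July 12, 2001 is a Thursday and not a legal holiday, so no extension applies.

July 12, 2001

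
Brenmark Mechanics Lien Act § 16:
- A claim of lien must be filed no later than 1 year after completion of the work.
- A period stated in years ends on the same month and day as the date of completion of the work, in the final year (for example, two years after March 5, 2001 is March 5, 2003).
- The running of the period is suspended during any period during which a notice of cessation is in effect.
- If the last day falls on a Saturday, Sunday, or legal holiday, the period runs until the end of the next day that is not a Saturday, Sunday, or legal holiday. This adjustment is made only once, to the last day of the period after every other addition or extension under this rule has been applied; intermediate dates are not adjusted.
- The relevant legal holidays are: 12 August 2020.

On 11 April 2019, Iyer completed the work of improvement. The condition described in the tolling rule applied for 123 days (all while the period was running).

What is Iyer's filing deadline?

August 13, 2020

1 year after 11 April 2019 is April 11, 2020.
Tolling adds 123 days: April 11, 2020 + 123 days = August 12, 2020.
August 12, 2020 is a listed holiday. The next qualifying day is August 13, 2020.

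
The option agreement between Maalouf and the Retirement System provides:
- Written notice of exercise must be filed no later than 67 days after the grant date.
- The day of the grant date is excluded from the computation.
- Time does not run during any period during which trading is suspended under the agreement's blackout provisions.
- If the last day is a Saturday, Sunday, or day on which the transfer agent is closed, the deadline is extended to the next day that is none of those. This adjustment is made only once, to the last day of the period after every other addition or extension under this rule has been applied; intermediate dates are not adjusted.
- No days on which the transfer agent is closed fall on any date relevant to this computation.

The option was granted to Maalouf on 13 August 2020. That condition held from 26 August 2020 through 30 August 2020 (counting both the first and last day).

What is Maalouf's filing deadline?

67 days after 13 August 2020 is October 19, 2020.
From August 26, 2020 through August 30, 2020 inclusive is 5 days; tolling adds 5 days: October 19, 2020 + 5 days = October 24, 2020.
October 24, 2020 is Saturday; October 25, 2020 is Sunday. The next qualifying day is October 26, 2020.

October 26, 2020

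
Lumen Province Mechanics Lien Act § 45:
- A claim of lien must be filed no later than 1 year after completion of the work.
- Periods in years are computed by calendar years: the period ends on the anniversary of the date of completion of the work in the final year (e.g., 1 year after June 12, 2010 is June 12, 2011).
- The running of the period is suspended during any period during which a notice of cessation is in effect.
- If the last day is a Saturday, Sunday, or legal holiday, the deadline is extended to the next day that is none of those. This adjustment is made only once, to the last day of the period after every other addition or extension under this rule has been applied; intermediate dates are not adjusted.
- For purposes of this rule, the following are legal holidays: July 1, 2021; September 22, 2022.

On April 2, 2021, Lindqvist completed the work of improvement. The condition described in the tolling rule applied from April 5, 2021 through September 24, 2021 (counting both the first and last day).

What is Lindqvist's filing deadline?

September 23, 2022

1 year after April 2, 2021 is April 2, 2022.
From April 5, 2021 through September 24, 2021 inclusive is 173 days; tolling adds 173 days: April 2, 2022 + 173 days = September 22, 2022.
September 22, 2022 is a listed holiday. The next qualifying day is September 23, 2022.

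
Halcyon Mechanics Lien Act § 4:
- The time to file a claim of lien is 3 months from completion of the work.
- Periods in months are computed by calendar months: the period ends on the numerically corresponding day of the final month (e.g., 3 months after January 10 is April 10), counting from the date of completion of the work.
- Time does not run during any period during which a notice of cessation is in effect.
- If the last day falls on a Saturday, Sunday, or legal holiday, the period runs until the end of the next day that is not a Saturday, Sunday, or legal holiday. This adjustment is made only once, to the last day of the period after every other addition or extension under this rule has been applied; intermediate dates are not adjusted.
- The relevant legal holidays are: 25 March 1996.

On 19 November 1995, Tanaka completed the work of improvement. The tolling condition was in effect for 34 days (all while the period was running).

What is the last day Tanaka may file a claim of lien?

March 26, 1996

3 months after 19 November 1995 is February 19, 1996.
Tolling adds 34 days: February 19, 1996 + 34 days = March 24, 1996.
March 24, 1996 is Sunday; March 25, 1996 is a listed holiday. The next qualifying day is March 26, 1996.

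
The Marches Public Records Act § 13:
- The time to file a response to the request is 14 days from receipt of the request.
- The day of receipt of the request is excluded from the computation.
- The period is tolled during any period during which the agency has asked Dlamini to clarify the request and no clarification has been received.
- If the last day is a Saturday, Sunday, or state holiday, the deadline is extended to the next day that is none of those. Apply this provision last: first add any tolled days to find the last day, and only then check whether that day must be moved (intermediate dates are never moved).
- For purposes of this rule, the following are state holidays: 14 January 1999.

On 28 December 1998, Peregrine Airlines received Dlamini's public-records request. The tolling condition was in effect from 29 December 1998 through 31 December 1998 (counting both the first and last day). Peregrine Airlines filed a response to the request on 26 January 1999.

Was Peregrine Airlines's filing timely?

No

14 days after 28 December 1998 is January 11, 1999.
From December 29, 1998 through December 31, 1998 inclusive is 3 days; tolling adds 3 days: January 11, 1999 + 3 days = January 14, 1999.
January 14, 1999 is a listed holiday. The next qualifying day is January 15, 1999.
The deadline is January 15, 1999; the filing on January 26, 1999 is after that date.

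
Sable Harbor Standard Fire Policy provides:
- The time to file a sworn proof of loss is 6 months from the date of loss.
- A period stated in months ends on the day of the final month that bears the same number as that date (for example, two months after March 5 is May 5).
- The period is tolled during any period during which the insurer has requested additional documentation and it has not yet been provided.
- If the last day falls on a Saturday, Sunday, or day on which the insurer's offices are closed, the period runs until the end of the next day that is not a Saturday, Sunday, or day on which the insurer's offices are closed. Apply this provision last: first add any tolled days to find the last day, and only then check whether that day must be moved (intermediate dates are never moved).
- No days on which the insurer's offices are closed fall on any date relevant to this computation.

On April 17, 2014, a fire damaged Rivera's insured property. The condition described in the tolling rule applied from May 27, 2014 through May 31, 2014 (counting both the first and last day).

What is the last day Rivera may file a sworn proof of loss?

October 22, 2014

6 months after April 17, 2014 is October 17, 2014.
From May 27, 2014 through May 31, 2014 inclusive is 5 days; tolling adds 5 days: October 17, 2014 + 5 days = October 22, 2014.
October 22, 2014 is a Wednesday and not a day on which the insurer's offices are closed, so no extension applies.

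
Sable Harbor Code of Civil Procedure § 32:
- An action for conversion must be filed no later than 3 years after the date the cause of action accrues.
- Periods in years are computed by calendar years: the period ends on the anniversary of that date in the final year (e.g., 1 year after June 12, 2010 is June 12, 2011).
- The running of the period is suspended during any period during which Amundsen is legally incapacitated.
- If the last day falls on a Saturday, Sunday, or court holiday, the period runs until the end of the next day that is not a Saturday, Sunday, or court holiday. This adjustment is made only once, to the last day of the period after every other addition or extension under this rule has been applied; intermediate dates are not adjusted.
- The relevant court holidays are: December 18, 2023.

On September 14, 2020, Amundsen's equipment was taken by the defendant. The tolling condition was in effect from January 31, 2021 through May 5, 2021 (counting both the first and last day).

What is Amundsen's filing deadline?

3 years after September 14, 2020 is September 14, 2023.
From January 31, 2021 through May 5, 2021 inclusive is 95 days; tolling adds 95 days: September 14, 2023 + 95 days = December 18, 2023.
December 18, 2023 is a listed holiday. The next qualifying day is December 19, 2023.

December 19, 2023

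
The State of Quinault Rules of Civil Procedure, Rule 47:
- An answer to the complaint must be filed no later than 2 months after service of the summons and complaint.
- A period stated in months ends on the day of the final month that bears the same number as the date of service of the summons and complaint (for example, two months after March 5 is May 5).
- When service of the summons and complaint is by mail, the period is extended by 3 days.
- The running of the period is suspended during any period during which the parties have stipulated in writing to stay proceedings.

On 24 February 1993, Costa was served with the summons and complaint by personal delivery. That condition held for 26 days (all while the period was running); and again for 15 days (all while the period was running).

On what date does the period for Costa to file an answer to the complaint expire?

June 4, 1993

2 months after 24 February 1993 is April 24, 1993.
Service was not by mail, so no mail extension applies.
Tolling adds 26 days: April 24, 1993 + 26 days = May 20, 1993.
Tolling adds 15 days: May 20, 1993 + 15 days = June 4, 1993.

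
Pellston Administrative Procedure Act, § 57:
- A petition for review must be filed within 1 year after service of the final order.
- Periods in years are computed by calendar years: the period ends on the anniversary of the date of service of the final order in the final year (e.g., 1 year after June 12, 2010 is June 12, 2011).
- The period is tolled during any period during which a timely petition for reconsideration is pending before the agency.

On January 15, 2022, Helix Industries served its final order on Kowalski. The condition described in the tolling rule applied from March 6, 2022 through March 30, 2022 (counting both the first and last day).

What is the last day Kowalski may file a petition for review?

February 9, 2023

1 year after January 15, 2022 is January 15, 2023.
From March 6, 2022 through March 30, 2022 inclusive is 25 days; tolling adds 25 days: January 15, 2023 + 25 days = February 9, 2023.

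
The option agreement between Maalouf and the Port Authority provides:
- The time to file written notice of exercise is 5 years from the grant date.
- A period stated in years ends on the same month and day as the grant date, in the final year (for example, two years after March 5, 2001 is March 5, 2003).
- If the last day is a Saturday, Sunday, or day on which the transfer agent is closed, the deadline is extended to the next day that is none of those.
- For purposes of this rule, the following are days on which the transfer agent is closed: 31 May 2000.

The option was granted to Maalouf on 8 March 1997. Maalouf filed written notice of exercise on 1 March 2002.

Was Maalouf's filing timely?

5 years after 8 March 1997 is March 8, 2002.
March 8, 2002 is a Friday and not a day on which the transfer agent is closed, so no extension applies.
The deadline is March 8, 2002; the filing on March 1, 2002 is on or before that date.

Yes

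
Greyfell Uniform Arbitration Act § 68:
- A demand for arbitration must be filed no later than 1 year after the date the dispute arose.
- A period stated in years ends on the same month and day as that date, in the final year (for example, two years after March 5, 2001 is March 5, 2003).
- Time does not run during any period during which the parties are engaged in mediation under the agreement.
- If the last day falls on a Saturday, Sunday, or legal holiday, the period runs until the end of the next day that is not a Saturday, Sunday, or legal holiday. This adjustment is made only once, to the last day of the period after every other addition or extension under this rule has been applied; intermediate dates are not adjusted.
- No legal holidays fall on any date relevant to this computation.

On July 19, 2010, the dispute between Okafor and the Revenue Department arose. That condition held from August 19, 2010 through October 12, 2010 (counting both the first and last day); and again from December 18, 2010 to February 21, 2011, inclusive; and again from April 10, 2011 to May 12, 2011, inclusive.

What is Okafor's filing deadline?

December 20, 2011

1 year after July 19, 2010 is July 19, 2011.
From August 19, 2010 through October 12, 2010 inclusive is 55 days; tolling adds 55 days: July 19, 2011 + 55 days = September 12, 2011.
From December 18, 2010 through February 21, 2011 inclusive is 66 days; tolling adds 66 days: September 12, 2011 + 66 days = November 17, 2011.
From April 10, 2011 through May 12, 2011 inclusive is 33 days; tolling adds 33 days: November 17, 2011 + 33 days = December 20, 2011.
December 20, 2011 is a Tuesday and not a legal holiday, so no extension applies.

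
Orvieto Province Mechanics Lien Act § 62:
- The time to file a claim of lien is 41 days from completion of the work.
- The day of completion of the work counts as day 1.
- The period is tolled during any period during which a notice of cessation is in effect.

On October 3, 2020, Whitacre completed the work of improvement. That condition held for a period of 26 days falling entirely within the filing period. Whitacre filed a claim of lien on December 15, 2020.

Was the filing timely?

No

Counting October 3, 2020 as day 1, day 41 is November 12, 2020.
Tolling adds 26 days: November 12, 2020 + 26 days = December 8, 2020.
The deadline is December 8, 2020; the filing on December 15, 2020 is after that date.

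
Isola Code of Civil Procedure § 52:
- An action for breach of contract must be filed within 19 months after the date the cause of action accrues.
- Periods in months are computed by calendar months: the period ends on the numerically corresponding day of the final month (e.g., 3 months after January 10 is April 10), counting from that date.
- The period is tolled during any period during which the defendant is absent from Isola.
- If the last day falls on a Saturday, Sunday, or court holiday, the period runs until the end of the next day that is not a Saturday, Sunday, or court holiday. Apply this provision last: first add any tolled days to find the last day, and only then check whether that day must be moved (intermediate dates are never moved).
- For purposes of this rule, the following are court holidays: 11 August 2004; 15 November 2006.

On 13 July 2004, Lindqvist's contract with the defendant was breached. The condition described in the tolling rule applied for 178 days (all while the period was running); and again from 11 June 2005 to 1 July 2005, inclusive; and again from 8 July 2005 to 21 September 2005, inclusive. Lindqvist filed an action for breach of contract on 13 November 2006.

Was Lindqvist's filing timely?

Yes

19 months after 13 July 2004 is February 13, 2006.
Tolling adds 178 days: February 13, 2006 + 178 days = August 10, 2006.
From June 11, 2005 through July 1, 2005 inclusive is 21 days; tolling adds 21 days: August 10, 2006 + 21 days = August 31, 2006.
From July 8, 2005 through September 21, 2005 inclusive is 76 days; tolling adds 76 days: August 31, 2006 + 76 days = November 15, 2006.
November 15, 2006 is a listed holiday. The next qualifying day is November 16, 2006.
The deadline is November 16, 2006; the filing on November 13, 2006 is on or before that date.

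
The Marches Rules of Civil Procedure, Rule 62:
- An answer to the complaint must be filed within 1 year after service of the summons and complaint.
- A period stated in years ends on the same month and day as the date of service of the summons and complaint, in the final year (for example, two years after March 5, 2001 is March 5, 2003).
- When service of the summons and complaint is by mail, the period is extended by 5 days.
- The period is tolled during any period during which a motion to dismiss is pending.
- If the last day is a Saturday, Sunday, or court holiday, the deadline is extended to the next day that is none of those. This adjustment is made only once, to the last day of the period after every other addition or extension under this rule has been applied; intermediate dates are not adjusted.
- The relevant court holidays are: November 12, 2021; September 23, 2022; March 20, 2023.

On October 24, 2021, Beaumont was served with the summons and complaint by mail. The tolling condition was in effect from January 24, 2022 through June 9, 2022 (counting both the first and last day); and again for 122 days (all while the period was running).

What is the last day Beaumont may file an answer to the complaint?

July 17, 2023

1 year after October 24, 2021 is October 24, 2022.
Service was by mail, adding 5 days: October 24, 2022 + 5 days = October 29, 2022.
From January 24, 2022 through June 9, 2022 inclusive is 137 days; tolling adds 137 days: October 29, 2022 + 137 days = March 15, 2023.
Tolling adds 122 days: March 15, 2023 + 122 days = July 15, 2023.
July 15, 2023 is Saturday; July 16, 2023 is Sunday. The next qualifying day is July 17, 2023.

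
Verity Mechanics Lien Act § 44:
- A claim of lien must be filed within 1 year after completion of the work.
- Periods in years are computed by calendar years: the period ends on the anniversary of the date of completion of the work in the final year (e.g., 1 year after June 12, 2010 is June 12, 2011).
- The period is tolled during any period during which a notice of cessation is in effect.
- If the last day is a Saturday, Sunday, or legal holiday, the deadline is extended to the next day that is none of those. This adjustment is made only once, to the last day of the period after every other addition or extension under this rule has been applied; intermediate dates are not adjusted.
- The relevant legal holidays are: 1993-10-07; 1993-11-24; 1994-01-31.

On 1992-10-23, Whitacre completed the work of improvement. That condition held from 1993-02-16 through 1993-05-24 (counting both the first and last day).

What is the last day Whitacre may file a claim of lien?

1 year after 1992-10-23 is October 23, 1993.
From February 16, 1993 through May 24, 1993 inclusive is 98 days; tolling adds 98 days: October 23, 1993 + 98 days = January 29, 1994.
January 29, 1994 is Saturday; January 30, 1994 is Sunday; January 31, 1994 is a listed holiday. The next qualifying day is February 1, 1994.

February 1, 1994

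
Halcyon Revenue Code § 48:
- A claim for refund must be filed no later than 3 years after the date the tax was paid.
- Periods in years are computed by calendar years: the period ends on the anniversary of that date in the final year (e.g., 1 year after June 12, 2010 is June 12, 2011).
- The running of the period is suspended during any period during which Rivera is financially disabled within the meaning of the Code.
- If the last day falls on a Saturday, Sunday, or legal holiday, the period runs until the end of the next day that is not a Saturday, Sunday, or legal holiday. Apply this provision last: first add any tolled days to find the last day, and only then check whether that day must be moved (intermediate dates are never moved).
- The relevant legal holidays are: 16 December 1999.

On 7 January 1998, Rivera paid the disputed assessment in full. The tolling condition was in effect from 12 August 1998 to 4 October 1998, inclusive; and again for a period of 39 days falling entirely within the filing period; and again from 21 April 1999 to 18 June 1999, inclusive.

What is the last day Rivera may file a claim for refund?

3 years after 7 January 1998 is January 7, 2001.
From August 12, 1998 through October 4, 1998 inclusive is 54 days; tolling adds 54 days: January 7, 2001 + 54 days = March 2, 2001.
Tolling adds 39 days: March 2, 2001 + 39 days = April 10, 2001.
From April 21, 1999 through June 18, 1999 inclusive is 59 days; tolling adds 59 days: April 10, 2001 + 59 days = June 8, 2001.
June 8, 2001 is a Friday and not a legal holiday, so no extension applies.

June 8, 2001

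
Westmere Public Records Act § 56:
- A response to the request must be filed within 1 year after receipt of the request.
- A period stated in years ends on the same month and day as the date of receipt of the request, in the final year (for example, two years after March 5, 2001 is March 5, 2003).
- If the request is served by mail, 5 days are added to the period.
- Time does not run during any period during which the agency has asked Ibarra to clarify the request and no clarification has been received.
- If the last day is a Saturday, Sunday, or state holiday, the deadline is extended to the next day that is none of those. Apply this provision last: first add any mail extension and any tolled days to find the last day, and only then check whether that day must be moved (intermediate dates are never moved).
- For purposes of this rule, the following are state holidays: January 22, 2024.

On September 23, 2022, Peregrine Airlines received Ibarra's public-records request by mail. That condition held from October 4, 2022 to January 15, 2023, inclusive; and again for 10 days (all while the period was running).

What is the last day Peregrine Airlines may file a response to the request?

1 year after September 23, 2022 is September 23, 2023.
Service was by mail, adding 5 days: September 23, 2023 + 5 days = September 28, 2023.
From October 4, 2022 through January 15, 2023 inclusive is 104 days; tolling adds 104 days: September 28, 2023 + 104 days = January 10, 2024.
Tolling adds 10 days: January 10, 2024 + 10 days = January 20, 2024.
January 20, 2024 is Saturday; January 21, 2024 is Sunday; January 22, 2024 is a listed holiday. The next qualifying day is January 23, 2024.

January 23, 2024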